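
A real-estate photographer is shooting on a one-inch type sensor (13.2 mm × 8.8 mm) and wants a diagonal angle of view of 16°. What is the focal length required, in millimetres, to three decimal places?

Sensor diagonal = √(13.2² + 8.8²) = √251.6800 ≈ 15.8644 mm.
From α = 2·arctan(d/2f) we get f = d / (2·tan(α/2)).
With d = 15.8644 mm and α/2 = 8°, tan(α/2) ≈ 0.14054, so f ≈ 15.8644 / 0.28108 ≈ 56.4406 mm.

56.441 mm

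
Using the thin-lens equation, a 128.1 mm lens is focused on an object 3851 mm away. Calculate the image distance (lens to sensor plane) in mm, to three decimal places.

132.508 mm

1/dᵢ = 1/f − 1/dₒ = 1/128.1 − 1/3851 = 0.0075467 mm⁻¹.
dᵢ = 1/0.0075467 ≈ 132.5077 mm.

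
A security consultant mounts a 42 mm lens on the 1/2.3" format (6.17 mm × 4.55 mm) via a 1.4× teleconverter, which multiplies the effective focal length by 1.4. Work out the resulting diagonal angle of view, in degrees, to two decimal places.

7.46°

Effective focal length f = 42 × 1.4 = 58.8 mm.
Sensor diagonal = √(6.17² + 4.55²) = √58.7714 ≈ 7.6663 mm.
α = 2·arctan(7.666 / (2 × 58.8)) = 2·arctan(0.06519) ≈ 7.4596°.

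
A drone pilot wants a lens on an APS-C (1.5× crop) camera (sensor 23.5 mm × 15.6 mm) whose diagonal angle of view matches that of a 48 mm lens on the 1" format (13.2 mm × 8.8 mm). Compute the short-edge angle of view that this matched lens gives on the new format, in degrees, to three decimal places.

Sensor diagonal = √(13.2² + 8.8²) = √251.6800 ≈ 15.8644 mm.
Sensor diagonal = √(23.5² + 15.6²) = √795.6100 ≈ 28.2066 mm.
Equal diagonal AOV ⇒ f₂ = f₁ · 28.2066/15.8644 = 48 × 1.77798 ≈ 85.3428 mm.
Short-edge AOV on the new format = 2·arctan(15.6 / (2 × 85.3428)) = 2·arctan(0.09140) ≈ 10.4442°.

10.444°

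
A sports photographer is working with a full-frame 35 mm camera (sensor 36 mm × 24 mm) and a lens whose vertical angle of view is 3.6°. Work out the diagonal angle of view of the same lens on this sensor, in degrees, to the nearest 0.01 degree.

From the vertical AOV: f = 24 / (2·tan(1.8°)) = 24 / 0.06285 ≈ 381.8462 mm.
Sensor diagonal = √(36² + 24²) = √1872.0000 ≈ 43.2666 mm.
Diagonal AOV = 2·arctan(43.2666 / (2 × 381.8462)) = 2·arctan(0.05665) ≈ 6.4852°.

6.49°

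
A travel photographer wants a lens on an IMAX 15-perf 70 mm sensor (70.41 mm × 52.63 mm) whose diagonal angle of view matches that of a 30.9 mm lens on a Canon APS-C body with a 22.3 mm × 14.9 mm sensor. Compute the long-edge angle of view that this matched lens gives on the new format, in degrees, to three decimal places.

Sensor diagonal = √(22.3² + 14.9²) = √719.3000 ≈ 26.8198 mm.
Sensor diagonal = √(70.41² + 52.63²) = √7727.4850 ≈ 87.9061 mm.
Equal diagonal AOV ⇒ f₂ = f₁ · 87.9061/26.8198 = 30.9 × 3.27766 ≈ 101.2797 mm.
Long-edge AOV on the new format = 2·arctan(70.41 / (2 × 101.2797)) = 2·arctan(0.34760) ≈ 38.3351°.

38.335°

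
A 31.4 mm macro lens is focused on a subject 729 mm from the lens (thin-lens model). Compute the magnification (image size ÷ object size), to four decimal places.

Thin lens: 1/f = 1/dₒ + 1/dᵢ → 1/dᵢ = 1/31.4 − 1/729 = 0.0304754 mm⁻¹, so dᵢ ≈ 32.8134 mm.
Magnification m = dᵢ/dₒ = 32.8134/729 ≈ 0.04501.

0.0450×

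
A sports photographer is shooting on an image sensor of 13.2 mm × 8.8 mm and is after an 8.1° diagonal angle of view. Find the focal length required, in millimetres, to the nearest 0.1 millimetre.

Sensor diagonal = √(13.2² + 8.8²) = √251.6800 ≈ 15.8644 mm.
From α = 2·arctan(d/2f) we get f = d / (2·tan(α/2)).
With d = 15.8644 mm and α/2 = 4.05°, tan(α/2) ≈ 0.07080, so f ≈ 15.8644 / 0.14161 ≈ 112.0309 mm.

112.0 mm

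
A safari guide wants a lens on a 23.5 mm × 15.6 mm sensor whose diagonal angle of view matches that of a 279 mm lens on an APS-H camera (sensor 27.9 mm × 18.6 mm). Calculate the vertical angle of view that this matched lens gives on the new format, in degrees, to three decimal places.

3.807°

Sensor diagonal = √(27.9² + 18.6²) = √1124.3700 ≈ 33.5316 mm.
Sensor diagonal = √(23.5² + 15.6²) = √795.6100 ≈ 28.2066 mm.
Equal diagonal AOV ⇒ f₂ = f₁ · 28.2066/33.5316 = 279 × 0.84119 ≈ 234.6928 mm.
Vertical AOV on the new format = 2·arctan(15.6 / (2 × 234.6928)) = 2·arctan(0.03323) ≈ 3.8070°.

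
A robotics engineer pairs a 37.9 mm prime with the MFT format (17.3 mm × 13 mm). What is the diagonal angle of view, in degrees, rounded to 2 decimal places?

Sensor diagonal = √(17.3² + 13²) = √468.2900 ≈ 21.6400 mm.
Angle of view α = 2·arctan(d/2f) with d = 21.6400 mm and f = 37.9 mm.
d/2f = 0.28549; arctan(0.28549) ≈ 15.9334°, so α ≈ 31.8668°.

31.87°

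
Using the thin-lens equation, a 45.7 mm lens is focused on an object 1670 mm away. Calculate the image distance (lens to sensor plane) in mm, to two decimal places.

1/dᵢ = 1/f − 1/dₒ = 1/45.7 − 1/1670 = 0.0212830 mm⁻¹.
dᵢ = 1/0.0212830 ≈ 46.9858 mm.

46.99 mm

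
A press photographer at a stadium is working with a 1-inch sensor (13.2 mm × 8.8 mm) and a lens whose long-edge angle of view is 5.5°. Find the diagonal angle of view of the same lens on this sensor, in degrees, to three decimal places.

From the long-edge AOV: f = 13.2 / (2·tan(2.75°)) = 13.2 / 0.09607 ≈ 137.4043 mm.
Sensor diagonal = √(13.2² + 8.8²) = √251.6800 ≈ 15.8644 mm.
Diagonal AOV = 2·arctan(15.8644 / (2 × 137.4043)) = 2·arctan(0.05773) ≈ 6.6079°.

6.608°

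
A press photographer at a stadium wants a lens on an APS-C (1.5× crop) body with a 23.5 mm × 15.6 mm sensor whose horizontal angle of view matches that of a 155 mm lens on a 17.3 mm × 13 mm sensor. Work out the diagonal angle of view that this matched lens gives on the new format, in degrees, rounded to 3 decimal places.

Equal horizontal AOV ⇒ f₂ = f₁ · 23.5/17.3 = 155 × 1.35838 ≈ 210.5491 mm.
Sensor diagonal = √(23.5² + 15.6²) = √795.6100 ≈ 28.2066 mm.
Diagonal AOV on the new format = 2·arctan(28.2066 / (2 × 210.5491)) = 2·arctan(0.06698) ≈ 7.6643°.

7.664°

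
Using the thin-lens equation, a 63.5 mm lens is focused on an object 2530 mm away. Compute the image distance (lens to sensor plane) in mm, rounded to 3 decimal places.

1/dᵢ = 1/f − 1/dₒ = 1/63.5 − 1/2530 = 0.0153528 mm⁻¹.
dᵢ = 1/0.0153528 ≈ 65.1348 mm.

65.135 mm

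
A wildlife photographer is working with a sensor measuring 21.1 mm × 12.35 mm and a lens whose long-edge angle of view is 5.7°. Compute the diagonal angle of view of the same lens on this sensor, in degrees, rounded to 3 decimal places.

6.603°

From the long-edge AOV: f = 21.1 / (2·tan(2.85°)) = 21.1 / 0.09957 ≈ 211.9199 mm.
Sensor diagonal = √(21.1² + 12.35²) = √597.7325 ≈ 24.4486 mm.
Diagonal AOV = 2·arctan(24.4486 / (2 × 211.9199)) = 2·arctan(0.05768) ≈ 6.6027°.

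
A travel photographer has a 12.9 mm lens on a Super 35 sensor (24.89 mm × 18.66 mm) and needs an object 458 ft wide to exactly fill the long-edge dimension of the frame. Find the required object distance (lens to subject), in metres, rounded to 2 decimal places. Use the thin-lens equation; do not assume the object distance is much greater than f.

72.36 m

W: 458 ft × 304.8 mm/ft = 139598.40 mm.
Magnification m = w/W = dᵢ/dₒ; combined with 1/f = 1/dₒ + 1/dᵢ this gives dₒ = f·(1 + W/w).
dₒ = 12.9 mm × (1 + 139598/24.89) = 12.9 × 5609.6137 ≈ 72364.017 mm = 72.364 m.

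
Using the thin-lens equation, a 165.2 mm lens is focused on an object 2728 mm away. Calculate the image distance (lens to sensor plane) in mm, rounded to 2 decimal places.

1/dᵢ = 1/f − 1/dₒ = 1/165.2 − 1/2728 = 0.0056867 mm⁻¹.
dᵢ = 1/0.0056867 ≈ 175.8489 mm.

175.85 mm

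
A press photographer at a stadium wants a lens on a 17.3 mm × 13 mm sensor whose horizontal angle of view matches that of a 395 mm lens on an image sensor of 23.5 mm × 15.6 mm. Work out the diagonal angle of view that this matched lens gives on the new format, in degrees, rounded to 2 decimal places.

4.26°

Equal horizontal AOV ⇒ f₂ = f₁ · 17.3/23.5 = 395 × 0.73617 ≈ 290.7872 mm.
Sensor diagonal = √(17.3² + 13²) = √468.2900 ≈ 21.6400 mm.
Diagonal AOV on the new format = 2·arctan(21.6400 / (2 × 290.7872)) = 2·arctan(0.03721) ≈ 4.2619°.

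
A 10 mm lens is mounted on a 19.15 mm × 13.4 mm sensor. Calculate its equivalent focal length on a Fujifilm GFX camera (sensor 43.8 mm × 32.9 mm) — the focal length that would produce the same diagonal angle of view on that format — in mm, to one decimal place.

Sensor diagonal = √(19.15² + 13.4²) = √546.2825 ≈ 23.3727 mm.
Sensor diagonal = √(43.8² + 32.9²) = √3000.8500 ≈ 54.7800 mm.
Equal angle of view means equal diagonal/f ratio, so f₂ = f₁ · (diagonal₂/diagonal₁) = 10 × 54.7800/23.3727.
f₂ = 10 × 2.34376 ≈ 23.438 mm.

23.4 mm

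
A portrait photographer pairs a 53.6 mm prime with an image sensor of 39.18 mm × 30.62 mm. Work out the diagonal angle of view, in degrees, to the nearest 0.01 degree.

Sensor diagonal = √(39.18² + 30.62²) = √2472.6568 ≈ 49.7258 mm.
Angle of view α = 2·arctan(d/2f) with d = 49.7258 mm and f = 53.6 mm.
d/2f = 0.46386; arctan(0.46386) ≈ 24.8847°, so α ≈ 49.7694°.

49.77°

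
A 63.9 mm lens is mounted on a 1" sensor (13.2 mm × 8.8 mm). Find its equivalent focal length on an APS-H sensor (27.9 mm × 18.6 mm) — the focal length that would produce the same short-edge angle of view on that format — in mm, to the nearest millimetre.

Equal angle of view means equal height/f ratio, so f₂ = f₁ · (height₂/height₁) = 63.9 × 18.6/8.8.
f₂ = 63.9 × 2.11364 ≈ 135.061 mm.

135 mm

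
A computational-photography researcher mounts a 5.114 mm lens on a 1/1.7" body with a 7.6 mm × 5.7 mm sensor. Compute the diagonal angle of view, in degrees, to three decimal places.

Sensor diagonal = √(7.6² + 5.7²) = √90.2500 ≈ 9.5000 mm.
Angle of view α = 2·arctan(d/2f) with d = 9.5000 mm and f = 5.114 mm.
d/2f = 0.92882; arctan(0.92882) ≈ 42.8866°, so α ≈ 85.7733°.

85.773°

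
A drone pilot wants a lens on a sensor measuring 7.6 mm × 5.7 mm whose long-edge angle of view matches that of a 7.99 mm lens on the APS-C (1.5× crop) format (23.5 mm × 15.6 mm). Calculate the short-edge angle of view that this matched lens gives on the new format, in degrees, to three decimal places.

95.605°

Equal long-edge AOV ⇒ f₂ = f₁ · 7.6/23.5 = 7.99 × 0.32340 ≈ 2.5840 mm.
Short-edge AOV on the new format = 2·arctan(5.7 / (2 × 2.5840)) = 2·arctan(1.10294) ≈ 95.6049°.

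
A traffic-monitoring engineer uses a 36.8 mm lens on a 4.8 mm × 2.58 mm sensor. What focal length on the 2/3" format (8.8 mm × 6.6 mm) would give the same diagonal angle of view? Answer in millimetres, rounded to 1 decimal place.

Sensor diagonal = √(4.8² + 2.58²) = √29.6964 ≈ 5.4494 mm.
Sensor diagonal = √(8.8² + 6.6²) = √121.0000 ≈ 11.0000 mm.
Equal angle of view means equal diagonal/f ratio, so f₂ = f₁ · (diagonal₂/diagonal₁) = 36.8 × 11.0000/5.4494.
f₂ = 36.8 × 2.01856 ≈ 74.283 mm.

74.3 mm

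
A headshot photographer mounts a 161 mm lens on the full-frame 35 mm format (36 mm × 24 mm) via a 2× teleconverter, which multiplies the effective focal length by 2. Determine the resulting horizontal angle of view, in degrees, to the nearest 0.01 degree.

6.40°

Effective focal length f = 161 × 2 = 322 mm.
α = 2·arctan(36 / (2 × 322)) = 2·arctan(0.05590) ≈ 6.3991°.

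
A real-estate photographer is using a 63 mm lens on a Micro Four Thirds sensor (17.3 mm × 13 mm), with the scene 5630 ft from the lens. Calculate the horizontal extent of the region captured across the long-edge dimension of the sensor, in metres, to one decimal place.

dₒ: 5630 ft × 304.8 mm/ft = 1716023.95 mm.
Similar triangles through the lens centre give W/dₒ = w/dᵢ; with 1/f = 1/dₒ + 1/dᵢ this gives W = w·(dₒ − f)/f.
W = 17.3 mm × (1.71602e+06 − 63) / 63 = 17.3 × 27237.4753 ≈ 471208.323 mm = 471.208 m.

471.2 m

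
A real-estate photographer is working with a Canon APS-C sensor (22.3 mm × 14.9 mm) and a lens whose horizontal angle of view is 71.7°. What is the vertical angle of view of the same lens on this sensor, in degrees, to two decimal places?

51.54°

From the horizontal AOV: f = 22.3 / (2·tan(35.85°)) = 22.3 / 1.44510 ≈ 15.4315 mm.
Vertical AOV = 2·arctan(14.9 / (2 × 15.4315)) = 2·arctan(0.48278) ≈ 51.5407°.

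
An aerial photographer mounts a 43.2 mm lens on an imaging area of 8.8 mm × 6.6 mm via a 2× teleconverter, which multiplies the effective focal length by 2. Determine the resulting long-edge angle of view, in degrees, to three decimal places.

Effective focal length f = 43.2 × 2 = 86.4 mm.
α = 2·arctan(8.8 / (2 × 86.4)) = 2·arctan(0.05093) ≈ 5.8306°.

5.831°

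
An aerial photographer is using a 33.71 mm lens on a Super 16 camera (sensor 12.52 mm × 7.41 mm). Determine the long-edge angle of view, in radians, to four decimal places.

0.3672 rad

Angle of view α = 2·arctan(w/2f) with w = 12.52 mm and f = 33.71 mm.
w/2f = 0.18570; arctan(0.18570) ≈ 0.1836 rad, so α ≈ 0.3672 rad.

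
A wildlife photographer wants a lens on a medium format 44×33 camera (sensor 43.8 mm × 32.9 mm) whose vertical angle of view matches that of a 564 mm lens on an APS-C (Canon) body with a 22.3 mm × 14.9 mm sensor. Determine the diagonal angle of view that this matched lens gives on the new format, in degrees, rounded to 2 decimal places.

2.52°

Equal vertical AOV ⇒ f₂ = f₁ · 32.9/14.9 = 564 × 2.20805 ≈ 1245.3423 mm.
Sensor diagonal = √(43.8² + 32.9²) = √3000.8500 ≈ 54.7800 mm.
Diagonal AOV on the new format = 2·arctan(54.7800 / (2 × 1245.3423)) = 2·arctan(0.02199) ≈ 2.5199°.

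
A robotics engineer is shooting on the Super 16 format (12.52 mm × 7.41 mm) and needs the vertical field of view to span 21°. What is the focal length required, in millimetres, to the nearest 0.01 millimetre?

19.99 mm

From α = 2·arctan(h/2f) we get f = h / (2·tan(α/2)).
With h = 7.41 mm and α/2 = 10.5°, tan(α/2) ≈ 0.18534, so f ≈ 7.41 / 0.37068 ≈ 19.9904 mm.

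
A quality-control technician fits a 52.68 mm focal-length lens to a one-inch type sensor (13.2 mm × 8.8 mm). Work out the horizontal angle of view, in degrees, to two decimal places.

Angle of view α = 2·arctan(w/2f) with w = 13.2 mm and f = 52.68 mm.
w/2f = 0.12528; arctan(0.12528) ≈ 7.1411°, so α ≈ 14.2822°.

14.28°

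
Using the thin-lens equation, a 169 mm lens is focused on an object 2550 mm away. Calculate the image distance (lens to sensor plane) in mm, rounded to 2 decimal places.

181.00 mm

1/dᵢ = 1/f − 1/dₒ = 1/169 − 1/2550 = 0.0055250 mm⁻¹.
dᵢ = 1/0.0055250 ≈ 180.9954 mm.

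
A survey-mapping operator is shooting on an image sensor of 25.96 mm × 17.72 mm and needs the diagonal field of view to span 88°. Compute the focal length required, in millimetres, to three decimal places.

Sensor diagonal = √(25.96² + 17.72²) = √987.9200 ≈ 31.4312 mm.
From α = 2·arctan(d/2f) we get f = d / (2·tan(α/2)).
With d = 31.4312 mm and α/2 = 44°, tan(α/2) ≈ 0.96569, so f ≈ 31.4312 / 1.93138 ≈ 16.2740 mm.

16.274 mm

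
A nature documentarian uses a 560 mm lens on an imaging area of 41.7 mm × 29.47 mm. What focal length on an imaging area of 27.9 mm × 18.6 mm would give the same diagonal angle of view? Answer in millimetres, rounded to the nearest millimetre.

Sensor diagonal = √(41.7² + 29.47²) = √2607.3709 ≈ 51.0624 mm.
Sensor diagonal = √(27.9² + 18.6²) = √1124.3700 ≈ 33.5316 mm.
Equal angle of view means equal diagonal/f ratio, so f₂ = f₁ · (diagonal₂/diagonal₁) = 560 × 33.5316/51.0624.
f₂ = 560 × 0.65668 ≈ 367.740 mm.

368 mm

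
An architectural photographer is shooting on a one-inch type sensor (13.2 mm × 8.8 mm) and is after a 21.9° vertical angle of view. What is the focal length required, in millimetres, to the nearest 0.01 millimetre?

From α = 2·arctan(h/2f) we get f = h / (2·tan(α/2)).
With h = 8.8 mm and α/2 = 10.95°, tan(α/2) ≈ 0.19347, so f ≈ 8.8 / 0.38695 ≈ 22.7420 mm.

22.74 mm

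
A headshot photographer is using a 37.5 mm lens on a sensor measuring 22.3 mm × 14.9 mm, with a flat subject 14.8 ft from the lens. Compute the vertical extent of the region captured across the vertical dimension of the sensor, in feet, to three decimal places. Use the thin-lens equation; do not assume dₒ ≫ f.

dₒ: 14.8 ft × 304.8 mm/ft = 4511.04 mm.
Similar triangles through the lens centre give W/dₒ = h/dᵢ; with 1/f = 1/dₒ + 1/dᵢ this gives W = h·(dₒ − f)/f.
W = 14.9 mm × (4511.04 − 37.5) / 37.5 = 14.9 × 119.2944 ≈ 1777.487 mm = 1777.487/304.8 ft = 5.83165 ft.

5.832 ft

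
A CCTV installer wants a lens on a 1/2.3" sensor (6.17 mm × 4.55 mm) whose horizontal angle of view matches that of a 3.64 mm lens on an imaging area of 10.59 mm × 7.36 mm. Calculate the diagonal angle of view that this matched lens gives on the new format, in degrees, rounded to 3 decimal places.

122.091°

Equal horizontal AOV ⇒ f₂ = f₁ · 6.17/10.59 = 3.64 × 0.58263 ≈ 2.1208 mm.
Sensor diagonal = √(6.17² + 4.55²) = √58.7714 ≈ 7.6663 mm.
Diagonal AOV on the new format = 2·arctan(7.6663 / (2 × 2.1208)) = 2·arctan(1.80743) ≈ 122.0911°.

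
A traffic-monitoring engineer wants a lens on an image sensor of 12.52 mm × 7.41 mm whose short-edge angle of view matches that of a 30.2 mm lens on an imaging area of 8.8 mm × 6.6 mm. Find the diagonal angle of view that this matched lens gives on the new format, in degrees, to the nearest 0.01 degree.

24.22°

Equal short-edge AOV ⇒ f₂ = f₁ · 7.41/6.6 = 30.2 × 1.12273 ≈ 33.9064 mm.
Sensor diagonal = √(12.52² + 7.41²) = √211.6585 ≈ 14.5485 mm.
Diagonal AOV on the new format = 2·arctan(14.5485 / (2 × 33.9064)) = 2·arctan(0.21454) ≈ 24.2173°.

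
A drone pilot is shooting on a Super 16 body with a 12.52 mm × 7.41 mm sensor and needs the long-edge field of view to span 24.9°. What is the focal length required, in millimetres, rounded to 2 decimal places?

From α = 2·arctan(w/2f) we get f = w / (2·tan(α/2)).
With w = 12.52 mm and α/2 = 12.45°, tan(α/2) ≈ 0.22078, so f ≈ 12.52 / 0.44156 ≈ 28.3541 mm.

28.35 mm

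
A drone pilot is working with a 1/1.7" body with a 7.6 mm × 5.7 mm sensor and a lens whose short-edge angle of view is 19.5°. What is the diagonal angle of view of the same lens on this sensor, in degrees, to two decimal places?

31.96°

From the short-edge AOV: f = 5.7 / (2·tan(9.75°)) = 5.7 / 0.34366 ≈ 16.5860 mm.
Sensor diagonal = √(7.6² + 5.7²) = √90.2500 ≈ 9.5000 mm.
Diagonal AOV = 2·arctan(9.5000 / (2 × 16.5860)) = 2·arctan(0.28639) ≈ 31.9619°.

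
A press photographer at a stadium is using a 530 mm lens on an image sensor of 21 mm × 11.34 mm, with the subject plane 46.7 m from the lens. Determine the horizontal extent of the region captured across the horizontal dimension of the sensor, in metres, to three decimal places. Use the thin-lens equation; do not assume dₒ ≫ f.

dₒ: 46.7 m = 46700 mm.
Similar triangles through the lens centre give W/dₒ = w/dᵢ; with 1/f = 1/dₒ + 1/dᵢ this gives W = w·(dₒ − f)/f.
W = 21 mm × (46700 − 530) / 530 = 21 × 87.1132 ≈ 1829.377 mm = 1.82938 m.

1.829 m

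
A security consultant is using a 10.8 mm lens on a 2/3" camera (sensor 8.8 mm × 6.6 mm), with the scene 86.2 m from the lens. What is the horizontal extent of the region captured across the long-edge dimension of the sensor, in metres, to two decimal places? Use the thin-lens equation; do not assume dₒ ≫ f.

70.23 m

dₒ: 86.2 m = 86200 mm.
Similar triangles through the lens centre give W/dₒ = w/dᵢ; with 1/f = 1/dₒ + 1/dᵢ this gives W = w·(dₒ − f)/f.
W = 8.8 mm × (86200 − 10.8) / 10.8 = 8.8 × 7980.4815 ≈ 70228.237 mm = 70.2282 m.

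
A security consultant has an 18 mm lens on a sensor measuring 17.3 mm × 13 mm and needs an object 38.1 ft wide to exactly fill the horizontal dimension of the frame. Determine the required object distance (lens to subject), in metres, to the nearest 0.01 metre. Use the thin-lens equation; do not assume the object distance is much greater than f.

W: 38.1 ft × 304.8 mm/ft = 11612.88 mm.
Magnification m = w/W = dᵢ/dₒ; combined with 1/f = 1/dₒ + 1/dᵢ this gives dₒ = f·(1 + W/w).
dₒ = 18 mm × (1 + 11612.9/17.3) = 18 × 672.2647 ≈ 12100.765 mm = 12.1008 m.

12.10 m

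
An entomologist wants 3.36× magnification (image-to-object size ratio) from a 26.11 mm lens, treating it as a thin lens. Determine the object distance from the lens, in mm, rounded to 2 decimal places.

With m = dᵢ/dₒ and 1/f = 1/dₒ + 1/dᵢ, substituting dᵢ = m·dₒ gives 1/f = (1 + 1/m)/dₒ, hence dₒ = f·(1 + 1/m).
dₒ = 26.11 × (1 + 1/3.36) = 26.11 × 1.29762 ≈ 33.881 mm.

33.88 mm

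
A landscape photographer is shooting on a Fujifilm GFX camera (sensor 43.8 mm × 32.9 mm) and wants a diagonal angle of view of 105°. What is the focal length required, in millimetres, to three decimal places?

21.017 mm

Sensor diagonal = √(43.8² + 32.9²) = √3000.8500 ≈ 54.7800 mm.
From α = 2·arctan(d/2f) we get f = d / (2·tan(α/2)).
With d = 54.7800 mm and α/2 = 52.5°, tan(α/2) ≈ 1.30323, so f ≈ 54.7800 / 2.60645 ≈ 21.0171 mm.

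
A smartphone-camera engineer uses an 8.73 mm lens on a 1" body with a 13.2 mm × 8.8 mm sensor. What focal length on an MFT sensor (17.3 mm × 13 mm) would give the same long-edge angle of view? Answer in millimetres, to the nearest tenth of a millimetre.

11.4 mm

Equal angle of view means equal width/f ratio, so f₂ = f₁ · (width₂/width₁) = 8.73 × 17.3/13.2.
f₂ = 8.73 × 1.31061 ≈ 11.442 mm.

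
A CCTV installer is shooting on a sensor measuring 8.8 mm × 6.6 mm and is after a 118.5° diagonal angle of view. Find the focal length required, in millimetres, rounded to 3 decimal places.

3.272 mm

Sensor diagonal = √(8.8² + 6.6²) = √121.0000 ≈ 11.0000 mm.
From α = 2·arctan(d/2f) we get f = d / (2·tan(α/2)).
With d = 11.0000 mm and α/2 = 59.25°, tan(α/2) ≈ 1.68085, so f ≈ 11.0000 / 3.36170 ≈ 3.2722 mm.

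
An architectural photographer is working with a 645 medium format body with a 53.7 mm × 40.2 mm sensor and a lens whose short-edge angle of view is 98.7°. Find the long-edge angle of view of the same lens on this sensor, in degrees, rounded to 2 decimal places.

114.54°

From the short-edge AOV: f = 40.2 / (2·tan(49.35°)) = 40.2 / 2.32932 ≈ 17.2582 mm.
Long-edge AOV = 2·arctan(53.7 / (2 × 17.2582)) = 2·arctan(1.55578) ≈ 114.5370°.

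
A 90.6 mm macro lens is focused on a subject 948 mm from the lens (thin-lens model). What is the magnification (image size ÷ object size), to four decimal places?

Thin lens: 1/f = 1/dₒ + 1/dᵢ → 1/dᵢ = 1/90.6 − 1/948 = 0.0099827 mm⁻¹, so dᵢ ≈ 100.1735 mm.
Magnification m = dᵢ/dₒ = 100.1735/948 ≈ 0.10567.

0.1057×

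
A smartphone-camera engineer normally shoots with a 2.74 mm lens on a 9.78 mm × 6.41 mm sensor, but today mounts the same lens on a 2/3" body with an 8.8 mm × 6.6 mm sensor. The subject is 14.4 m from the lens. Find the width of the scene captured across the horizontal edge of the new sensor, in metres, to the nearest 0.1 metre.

The focal length stays 2.74 mm; the relevant sensor dimension is now w = 8.8 mm. Object distance dₒ = 14.4 m = 14400 mm.
Thin-lens field width W = w·(dₒ − f)/f = 8.8 × (14400 − 2.74)/2.74 ≈ 46239.375 mm = 46.2394 m.

46.2 m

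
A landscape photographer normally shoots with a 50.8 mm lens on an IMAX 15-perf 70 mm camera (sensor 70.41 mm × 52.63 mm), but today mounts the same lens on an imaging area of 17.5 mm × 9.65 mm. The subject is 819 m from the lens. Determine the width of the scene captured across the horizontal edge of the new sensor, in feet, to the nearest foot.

926 ft

The focal length stays 50.8 mm; the relevant sensor dimension is now w = 17.5 mm. Object distance dₒ = 819 m = 819000 mm.
Thin-lens field width W = w·(dₒ − f)/f = 17.5 × (819000 − 50.8)/50.8 ≈ 282118.327 mm = 282118.327/304.8 ft = 925.585 ft.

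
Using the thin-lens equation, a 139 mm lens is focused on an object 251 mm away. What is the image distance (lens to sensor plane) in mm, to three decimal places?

311.509 mm

1/dᵢ = 1/f − 1/dₒ = 1/139 − 1/251 = 0.0032102 mm⁻¹.
dᵢ = 1/0.0032102 ≈ 311.5089 mm.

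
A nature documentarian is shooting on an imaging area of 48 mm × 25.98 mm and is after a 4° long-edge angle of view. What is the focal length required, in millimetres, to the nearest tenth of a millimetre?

From α = 2·arctan(w/2f) we get f = w / (2·tan(α/2)).
With w = 48 mm and α/2 = 2°, tan(α/2) ≈ 0.03492, so f ≈ 48 / 0.06984 ≈ 687.2701 mm.

687.3 mm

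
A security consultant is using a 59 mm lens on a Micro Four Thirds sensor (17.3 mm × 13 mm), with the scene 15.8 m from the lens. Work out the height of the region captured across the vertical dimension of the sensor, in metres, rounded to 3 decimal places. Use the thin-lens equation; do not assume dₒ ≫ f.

dₒ: 15.8 m = 15800 mm.
Similar triangles through the lens centre give W/dₒ = h/dᵢ; with 1/f = 1/dₒ + 1/dᵢ this gives W = h·(dₒ − f)/f.
W = 13 mm × (15800 − 59) / 59 = 13 × 266.7966 ≈ 3468.356 mm = 3.46836 m.

3.468 m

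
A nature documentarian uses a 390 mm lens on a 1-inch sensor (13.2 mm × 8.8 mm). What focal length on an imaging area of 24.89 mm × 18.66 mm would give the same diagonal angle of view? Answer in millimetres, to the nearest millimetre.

765 mm

Sensor diagonal = √(13.2² + 8.8²) = √251.6800 ≈ 15.8644 mm.
Sensor diagonal = √(24.89² + 18.66²) = √967.7077 ≈ 31.1080 mm.
Equal angle of view means equal diagonal/f ratio, so f₂ = f₁ · (diagonal₂/diagonal₁) = 390 × 31.1080/15.8644.
f₂ = 390 × 1.96087 ≈ 764.737 mm.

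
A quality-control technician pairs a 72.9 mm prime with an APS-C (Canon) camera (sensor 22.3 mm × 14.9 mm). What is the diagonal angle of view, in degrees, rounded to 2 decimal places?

20.85°

Sensor diagonal = √(22.3² + 14.9²) = √719.3000 ≈ 26.8198 mm.
Angle of view α = 2·arctan(d/2f) with d = 26.8198 mm and f = 72.9 mm.
d/2f = 0.18395; arctan(0.18395) ≈ 10.4230°, so α ≈ 20.8460°.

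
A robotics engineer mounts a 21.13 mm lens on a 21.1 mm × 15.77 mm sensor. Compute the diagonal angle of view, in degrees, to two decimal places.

Sensor diagonal = √(21.1² + 15.77²) = √693.9029 ≈ 26.3420 mm.
Angle of view α = 2·arctan(d/2f) with d = 26.3420 mm and f = 21.13 mm.
d/2f = 0.62333; arctan(0.62333) ≈ 31.9366°, so α ≈ 63.8733°.

63.87°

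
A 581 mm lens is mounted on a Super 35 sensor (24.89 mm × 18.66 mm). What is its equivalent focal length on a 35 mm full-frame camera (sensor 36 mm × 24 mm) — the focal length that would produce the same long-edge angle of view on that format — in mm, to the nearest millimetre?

840 mm

Equal angle of view means equal width/f ratio, so f₂ = f₁ · (width₂/width₁) = 581 × 36/24.89.
f₂ = 581 × 1.44636 ≈ 840.337 mm.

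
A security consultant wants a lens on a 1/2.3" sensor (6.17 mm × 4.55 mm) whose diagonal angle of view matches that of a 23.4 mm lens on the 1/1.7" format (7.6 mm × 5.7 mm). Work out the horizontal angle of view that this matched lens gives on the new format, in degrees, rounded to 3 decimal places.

Sensor diagonal = √(7.6² + 5.7²) = √90.2500 ≈ 9.5000 mm.
Sensor diagonal = √(6.17² + 4.55²) = √58.7714 ≈ 7.6663 mm.
Equal diagonal AOV ⇒ f₂ = f₁ · 7.6663/9.5000 = 23.4 × 0.80697 ≈ 18.8832 mm.
Horizontal AOV on the new format = 2·arctan(6.17 / (2 × 18.8832)) = 2·arctan(0.16337) ≈ 18.5572°.

18.557°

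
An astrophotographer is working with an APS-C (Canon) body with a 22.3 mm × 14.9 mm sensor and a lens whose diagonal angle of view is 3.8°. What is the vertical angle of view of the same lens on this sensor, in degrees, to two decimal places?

Sensor diagonal = √(22.3² + 14.9²) = √719.3000 ≈ 26.8198 mm.
From the diagonal AOV: f = 26.8198 / (2·tan(1.9°)) = 26.8198 / 0.06635 ≈ 404.2359 mm.
Vertical AOV = 2·arctan(14.9 / (2 × 404.2359)) = 2·arctan(0.01843) ≈ 2.1117°.

2.11°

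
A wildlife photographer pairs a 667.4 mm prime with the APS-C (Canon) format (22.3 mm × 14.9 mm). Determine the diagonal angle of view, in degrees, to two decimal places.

2.30°

Sensor diagonal = √(22.3² + 14.9²) = √719.3000 ≈ 26.8198 mm.
Angle of view α = 2·arctan(d/2f) with d = 26.8198 mm and f = 667.4 mm.
d/2f = 0.02009; arctan(0.02009) ≈ 1.1511°, so α ≈ 2.3021°.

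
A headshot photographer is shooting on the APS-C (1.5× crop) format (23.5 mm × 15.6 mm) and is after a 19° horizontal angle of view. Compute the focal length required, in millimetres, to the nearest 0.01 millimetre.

From α = 2·arctan(w/2f) we get f = w / (2·tan(α/2)).
With w = 23.5 mm and α/2 = 9.5°, tan(α/2) ≈ 0.16734, so f ≈ 23.5 / 0.33469 ≈ 70.2152 mm.

70.22 mm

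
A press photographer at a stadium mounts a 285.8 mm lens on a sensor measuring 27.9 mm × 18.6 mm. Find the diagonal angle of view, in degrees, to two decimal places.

6.71°

Sensor diagonal = √(27.9² + 18.6²) = √1124.3700 ≈ 33.5316 mm.
Angle of view α = 2·arctan(d/2f) with d = 33.5316 mm and f = 285.8 mm.
d/2f = 0.05866; arctan(0.05866) ≈ 3.3573°, so α ≈ 6.7146°.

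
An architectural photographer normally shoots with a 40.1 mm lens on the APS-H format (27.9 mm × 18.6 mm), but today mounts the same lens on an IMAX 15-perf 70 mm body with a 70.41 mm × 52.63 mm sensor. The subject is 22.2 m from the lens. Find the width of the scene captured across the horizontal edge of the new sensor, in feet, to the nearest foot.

128 ft

The focal length stays 40.1 mm; the relevant sensor dimension is now w = 70.41 mm. Object distance dₒ = 22.2 m = 22200 mm.
Thin-lens field width W = w·(dₒ − f)/f = 70.41 × (22200 − 40.1)/40.1 ≈ 38909.690 mm = 38909.690/304.8 ft = 127.656 ft.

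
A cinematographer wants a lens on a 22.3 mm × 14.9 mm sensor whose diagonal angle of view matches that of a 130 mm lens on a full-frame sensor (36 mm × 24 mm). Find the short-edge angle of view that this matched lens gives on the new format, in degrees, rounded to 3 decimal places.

10.564°

Sensor diagonal = √(36² + 24²) = √1872.0000 ≈ 43.2666 mm.
Sensor diagonal = √(22.3² + 14.9²) = √719.3000 ≈ 26.8198 mm.
Equal diagonal AOV ⇒ f₂ = f₁ · 26.8198/43.2666 = 130 × 0.61987 ≈ 80.5834 mm.
Short-edge AOV on the new format = 2·arctan(14.9 / (2 × 80.5834)) = 2·arctan(0.09245) ≈ 10.5641°.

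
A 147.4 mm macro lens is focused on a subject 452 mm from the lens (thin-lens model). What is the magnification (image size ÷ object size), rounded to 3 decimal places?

Thin lens: 1/f = 1/dₒ + 1/dᵢ → 1/dᵢ = 1/147.4 − 1/452 = 0.0045719 mm⁻¹, so dᵢ ≈ 218.7288 mm.
Magnification m = dᵢ/dₒ = 218.7288/452 ≈ 0.48391.

0.484×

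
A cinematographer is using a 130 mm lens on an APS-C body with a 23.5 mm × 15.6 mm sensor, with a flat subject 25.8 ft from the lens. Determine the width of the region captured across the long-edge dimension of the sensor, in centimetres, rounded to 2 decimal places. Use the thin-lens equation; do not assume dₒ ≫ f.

139.80 cm

dₒ: 25.8 ft × 304.8 mm/ft = 7863.84 mm.
Similar triangles through the lens centre give W/dₒ = w/dᵢ; with 1/f = 1/dₒ + 1/dᵢ this gives W = w·(dₒ − f)/f.
W = 23.5 mm × (7863.84 − 130) / 130 = 23.5 × 59.4911 ≈ 1398.040 mm = 139.804 cm.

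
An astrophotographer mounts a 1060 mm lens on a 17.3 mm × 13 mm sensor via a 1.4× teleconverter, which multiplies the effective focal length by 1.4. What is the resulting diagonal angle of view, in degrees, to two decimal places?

Effective focal length f = 1060 × 1.4 = 1484 mm.
Sensor diagonal = √(17.3² + 13²) = √468.2900 ≈ 21.6400 mm.
α = 2·arctan(21.640 / (2 × 1484)) = 2·arctan(0.00729) ≈ 0.8355°.

0.84°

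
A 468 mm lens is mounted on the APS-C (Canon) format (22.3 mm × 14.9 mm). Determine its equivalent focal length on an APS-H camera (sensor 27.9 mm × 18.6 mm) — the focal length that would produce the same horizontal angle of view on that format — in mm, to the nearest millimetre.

Equal angle of view means equal width/f ratio, so f₂ = f₁ · (width₂/width₁) = 468 × 27.9/22.3.
f₂ = 468 × 1.25112 ≈ 585.525 mm.

586 mm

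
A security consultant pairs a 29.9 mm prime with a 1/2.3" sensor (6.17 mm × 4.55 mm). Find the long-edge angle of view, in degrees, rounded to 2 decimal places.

11.78°

Angle of view α = 2·arctan(w/2f) with w = 6.17 mm and f = 29.9 mm.
w/2f = 0.10318; arctan(0.10318) ≈ 5.8908°, so α ≈ 11.7816°.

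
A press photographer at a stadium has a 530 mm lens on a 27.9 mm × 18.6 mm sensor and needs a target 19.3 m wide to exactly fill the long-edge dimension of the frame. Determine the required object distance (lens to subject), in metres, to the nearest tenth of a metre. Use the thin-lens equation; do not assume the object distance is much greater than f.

367.2 m

W: 19.3 m = 19300 mm.
Magnification m = w/W = dᵢ/dₒ; combined with 1/f = 1/dₒ + 1/dᵢ this gives dₒ = f·(1 + W/w).
dₒ = 530 mm × (1 + 19300/27.9) = 530 × 692.7563 ≈ 367160.824 mm = 367.161 m.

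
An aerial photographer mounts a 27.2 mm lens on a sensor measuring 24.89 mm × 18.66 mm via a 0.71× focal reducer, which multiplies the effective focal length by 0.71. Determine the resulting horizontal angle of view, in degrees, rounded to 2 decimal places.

Effective focal length f = 27.2 × 0.71 = 19.312 mm.
α = 2·arctan(24.89 / (2 × 19.312)) = 2·arctan(0.64442) ≈ 65.5969°.

65.60°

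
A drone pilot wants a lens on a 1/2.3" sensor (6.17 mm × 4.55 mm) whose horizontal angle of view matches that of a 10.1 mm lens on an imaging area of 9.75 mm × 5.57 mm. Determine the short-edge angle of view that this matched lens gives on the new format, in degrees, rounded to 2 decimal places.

39.19°

Equal horizontal AOV ⇒ f₂ = f₁ · 6.17/9.75 = 10.1 × 0.63282 ≈ 6.3915 mm.
Short-edge AOV on the new format = 2·arctan(4.55 / (2 × 6.3915)) = 2·arctan(0.35594) ≈ 39.1856°.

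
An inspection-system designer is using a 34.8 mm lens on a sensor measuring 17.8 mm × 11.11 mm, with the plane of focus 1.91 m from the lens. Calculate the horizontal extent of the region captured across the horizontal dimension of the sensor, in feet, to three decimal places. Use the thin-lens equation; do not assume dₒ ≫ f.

3.147 ft

dₒ: 1.91 m = 1910 mm.
Similar triangles through the lens centre give W/dₒ = w/dᵢ; with 1/f = 1/dₒ + 1/dᵢ this gives W = w·(dₒ − f)/f.
W = 17.8 mm × (1910 − 34.8) / 34.8 = 17.8 × 53.8851 ≈ 959.154 mm = 959.154/304.8 ft = 3.14683 ft.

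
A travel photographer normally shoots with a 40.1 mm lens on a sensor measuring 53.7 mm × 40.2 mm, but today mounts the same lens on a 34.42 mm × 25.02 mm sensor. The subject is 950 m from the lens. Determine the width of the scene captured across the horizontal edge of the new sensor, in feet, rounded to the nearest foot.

The focal length stays 40.1 mm; the relevant sensor dimension is now w = 34.42 mm. Object distance dₒ = 950 m = 950000 mm.
Thin-lens field width W = w·(dₒ − f)/f = 34.42 × (950000 − 40.1)/40.1 ≈ 815401.989 mm = 815401.989/304.8 ft = 2675.2 ft.

2675 ft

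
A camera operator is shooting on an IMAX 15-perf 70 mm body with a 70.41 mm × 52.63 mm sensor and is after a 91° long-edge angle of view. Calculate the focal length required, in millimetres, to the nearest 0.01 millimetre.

34.60 mm

From α = 2·arctan(w/2f) we get f = w / (2·tan(α/2)).
With w = 70.41 mm and α/2 = 45.5°, tan(α/2) ≈ 1.01761, so f ≈ 70.41 / 2.03521 ≈ 34.5959 mm.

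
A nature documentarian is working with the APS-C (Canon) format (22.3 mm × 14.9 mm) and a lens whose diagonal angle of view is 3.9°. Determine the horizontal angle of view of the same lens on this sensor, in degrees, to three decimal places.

Sensor diagonal = √(22.3² + 14.9²) = √719.3000 ≈ 26.8198 mm.
From the diagonal AOV: f = 26.8198 / (2·tan(1.95°)) = 26.8198 / 0.06809 ≈ 393.8631 mm.
Horizontal AOV = 2·arctan(22.3 / (2 × 393.8631)) = 2·arctan(0.02831) ≈ 3.2431°.

3.243°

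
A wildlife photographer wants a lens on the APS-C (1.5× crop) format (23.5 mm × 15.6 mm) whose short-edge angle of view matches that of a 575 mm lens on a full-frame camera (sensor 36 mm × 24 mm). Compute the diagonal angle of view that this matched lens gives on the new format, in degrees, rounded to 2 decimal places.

4.32°

Equal short-edge AOV ⇒ f₂ = f₁ · 15.6/24 = 575 × 0.65000 ≈ 373.7500 mm.
Sensor diagonal = √(23.5² + 15.6²) = √795.6100 ≈ 28.2066 mm.
Diagonal AOV on the new format = 2·arctan(28.2066 / (2 × 373.7500)) = 2·arctan(0.03773) ≈ 4.3220°.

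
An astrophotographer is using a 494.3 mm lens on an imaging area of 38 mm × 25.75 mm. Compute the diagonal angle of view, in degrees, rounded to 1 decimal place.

Sensor diagonal = √(38² + 25.75²) = √2107.0625 ≈ 45.9028 mm.
Angle of view α = 2·arctan(d/2f) with d = 45.9028 mm and f = 494.3 mm.
d/2f = 0.04643; arctan(0.04643) ≈ 2.6585°, so α ≈ 5.3169°.

5.3°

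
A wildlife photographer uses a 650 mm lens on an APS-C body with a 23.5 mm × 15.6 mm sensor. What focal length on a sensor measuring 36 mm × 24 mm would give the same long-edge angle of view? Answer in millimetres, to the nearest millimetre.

Equal angle of view means equal width/f ratio, so f₂ = f₁ · (width₂/width₁) = 650 × 36/23.5.
f₂ = 650 × 1.53191 ≈ 995.745 mm.

996 mm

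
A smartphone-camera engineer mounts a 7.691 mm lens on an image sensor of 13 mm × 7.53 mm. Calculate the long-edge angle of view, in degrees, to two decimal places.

Angle of view α = 2·arctan(w/2f) with w = 13 mm and f = 7.691 mm.
w/2f = 0.84514; arctan(0.84514) ≈ 40.2026°, so α ≈ 80.4052°.

80.41°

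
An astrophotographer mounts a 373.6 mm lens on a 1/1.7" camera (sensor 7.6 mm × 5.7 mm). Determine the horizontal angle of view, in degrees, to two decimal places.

Angle of view α = 2·arctan(w/2f) with w = 7.6 mm and f = 373.6 mm.
w/2f = 0.01017; arctan(0.01017) ≈ 0.5828°, so α ≈ 1.1655°.

1.17°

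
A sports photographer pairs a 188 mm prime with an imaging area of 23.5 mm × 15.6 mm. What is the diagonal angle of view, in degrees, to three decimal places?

Sensor diagonal = √(23.5² + 15.6²) = √795.6100 ≈ 28.2066 mm.
Angle of view α = 2·arctan(d/2f) with d = 28.2066 mm and f = 188 mm.
d/2f = 0.07502; arctan(0.07502) ≈ 4.2901°, so α ≈ 8.5803°.

8.580°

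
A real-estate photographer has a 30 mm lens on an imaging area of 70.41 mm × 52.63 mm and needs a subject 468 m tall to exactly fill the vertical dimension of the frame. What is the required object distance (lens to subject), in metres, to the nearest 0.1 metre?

266.8 m

W: 468 m = 468000 mm.
Magnification m = h/W = dᵢ/dₒ; combined with 1/f = 1/dₒ + 1/dᵢ this gives dₒ = f·(1 + W/h).
dₒ = 30 mm × (1 + 468000/52.63) = 30 × 8893.2668 ≈ 266798.003 mm = 266.798 m.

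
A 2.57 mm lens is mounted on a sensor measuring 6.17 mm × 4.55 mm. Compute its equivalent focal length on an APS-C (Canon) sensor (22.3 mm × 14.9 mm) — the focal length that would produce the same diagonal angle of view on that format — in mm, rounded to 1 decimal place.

9.0 mm

Sensor diagonal = √(6.17² + 4.55²) = √58.7714 ≈ 7.6663 mm.
Sensor diagonal = √(22.3² + 14.9²) = √719.3000 ≈ 26.8198 mm.
Equal angle of view means equal diagonal/f ratio, so f₂ = f₁ · (diagonal₂/diagonal₁) = 2.57 × 26.8198/7.6663.
f₂ = 2.57 × 3.49842 ≈ 8.991 mm.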